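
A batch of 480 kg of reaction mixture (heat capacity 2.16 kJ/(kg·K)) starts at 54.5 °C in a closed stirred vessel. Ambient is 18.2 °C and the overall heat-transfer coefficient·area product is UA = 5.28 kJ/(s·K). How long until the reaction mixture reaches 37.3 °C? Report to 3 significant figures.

Unsteady energy balance on the tank contents: M c_p dT/dt = −UA(T − T_amb).
τ = M c_p/UA = 196.36 s; T_ss = T_amb = 18.200 °C.
T(t) = T_ss + (T₀ − T_ss)e^(−t/τ); set T = 37.3:
t = −τ ln[(T − T_ss)/(T₀ − T_ss)] = −196.36 · ln(0.52617) = 126.09 s.

126 s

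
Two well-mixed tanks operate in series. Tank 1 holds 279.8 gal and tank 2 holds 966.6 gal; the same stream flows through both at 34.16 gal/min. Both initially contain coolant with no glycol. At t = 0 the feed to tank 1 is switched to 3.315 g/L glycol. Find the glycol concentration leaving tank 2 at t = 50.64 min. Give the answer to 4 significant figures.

Time constants: τᵢ = Vᵢ/Q for each well-mixed tank.
τ₁ = 279.8/34.16 = 8.19087 min; τ₂ = 966.6/34.16 = 28.2963 min.
Tank 1: C₁ = C_in(1 − e^(−t/τ₁)). Tank 2 (τ₁ ≠ τ₂): C₂ = C_in[1 − (τ₁ e^(−t/τ₁) − τ₂ e^(−t/τ₂))/(τ₁ − τ₂)].
At t = 50.64: e^(−t/τ₁) = 0.00206527, e^(−t/τ₂) = 0.167021.
C₂ = 3.315·[1 − (8.19087·0.00206527 − 28.2963·0.167021)/(-20.1054)] = 3.315·0.765777 = 2.53855 g/L.

2.539 g/L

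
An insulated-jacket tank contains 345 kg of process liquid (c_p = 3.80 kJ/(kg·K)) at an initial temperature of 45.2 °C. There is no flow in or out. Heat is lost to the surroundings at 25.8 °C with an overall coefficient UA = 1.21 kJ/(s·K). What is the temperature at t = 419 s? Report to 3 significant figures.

M c_p dT/dt = −UA(T − T_amb).
dT/dt = (T_ss − T)/τ with T_ss = T_amb = 25.800 °C, τ = M c_p/UA = 345·3.80/1.21 = 1083.5 s.
T approaches T_ss exponentially: T(t) = T_ss + (T₀ − T_ss) e^(−t/τ).
T(419) = 25.800 + (19.400)·0.67928 = 38.978 °C.

39.0 °C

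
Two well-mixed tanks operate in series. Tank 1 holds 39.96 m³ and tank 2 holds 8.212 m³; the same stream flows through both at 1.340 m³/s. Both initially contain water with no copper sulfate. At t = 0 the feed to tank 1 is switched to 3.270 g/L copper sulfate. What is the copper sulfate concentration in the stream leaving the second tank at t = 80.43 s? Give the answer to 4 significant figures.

Time constants: τᵢ = Vᵢ/Q for each well-mixed tank.
τ₁ = 39.96/1.340 = 29.8209 s; τ₂ = 8.212/1.340 = 6.12836 s.
Solving the cascade with C₁(0)=C₂(0)=0 gives C₂(t) = C_in[1 − (τ₁ e^(−t/τ₁) − τ₂ e^(−t/τ₂))/(τ₁ − τ₂)].
At t = 80.43: e^(−t/τ₁) = 0.0674005, e^(−t/τ₂) = 1.99626e-06.
C₂ = 3.270·[1 − (29.8209·0.0674005 − 6.12836·1.99626e-06)/(23.6925)] = 3.270·0.915166 = 2.99259 g/L.

2.993 g/L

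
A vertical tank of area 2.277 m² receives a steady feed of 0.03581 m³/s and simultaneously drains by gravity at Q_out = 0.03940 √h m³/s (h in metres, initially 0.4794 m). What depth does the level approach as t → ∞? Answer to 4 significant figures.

Mass balance (ρ constant): A dh/dt = Q_in − 0.03940 √h. At steady state dh/dt = 0:
Q_in = 0.03940 √h_ss ⇒ √h_ss = 0.03581/0.03940 = 0.908883.
h_ss = 0.908883² = 0.826069 m. (Since h₀ = 0.4794 m < h_ss, the level will rise toward this value.)

0.8261 m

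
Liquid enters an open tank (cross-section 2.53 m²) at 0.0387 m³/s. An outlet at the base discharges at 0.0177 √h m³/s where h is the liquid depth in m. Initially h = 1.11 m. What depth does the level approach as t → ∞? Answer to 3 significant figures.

4.78 m

A dh/dt = Q_in − 0.0177 √h. Steady state requires inflow = outflow:
Q_in = 0.0177 √h_ss ⇒ √h_ss = 0.0387/0.0177 = 2.1864.
h_ss = 2.1864² = 4.7805 m. (Since h₀ = 1.11 m < h_ss, the level will rise toward this value.)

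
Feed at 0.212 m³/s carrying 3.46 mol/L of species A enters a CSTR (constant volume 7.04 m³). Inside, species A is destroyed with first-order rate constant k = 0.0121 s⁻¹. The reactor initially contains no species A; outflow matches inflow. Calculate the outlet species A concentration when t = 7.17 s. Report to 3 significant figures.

0.645 mol/L

Accumulation = in − out − consumed: V dC/dt = Q C_in − Q C − k V C.
dC/dt = (Q/V) C_in − (Q/V + k) C; effective rate a = Q/V + k = 0.030114 + 0.0121 = 0.042214 s⁻¹.
C_ss = Q C_in/(Q + kV) = 2.4682 mol/L; C(t) = C_ss + (C₀ − C_ss) e^(−a t).
C(7.17) = 2.4682 + (-2.4682)·e^(−0.042214·7.17) = 2.4682 + (-2.4682)·0.73884 = 0.64460 mol/L.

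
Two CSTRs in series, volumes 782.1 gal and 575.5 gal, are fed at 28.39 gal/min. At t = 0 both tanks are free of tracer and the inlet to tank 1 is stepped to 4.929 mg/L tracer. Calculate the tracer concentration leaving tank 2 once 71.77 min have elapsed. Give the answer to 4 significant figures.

3.949 mg/L

Each tank obeys Vᵢ dCᵢ/dt = Q(Cᵢ₋₁ − Cᵢ), so τᵢ = Vᵢ/Q.
τ₁ = 782.1/28.39 = 27.5484 min; τ₂ = 575.5/28.39 = 20.2712 min.
Solving the cascade with C₁(0)=C₂(0)=0 gives C₂(t) = C_in[1 − (τ₁ e^(−t/τ₁) − τ₂ e^(−t/τ₂))/(τ₁ − τ₂)].
At t = 71.77: e^(−t/τ₁) = 0.0738861, e^(−t/τ₂) = 0.0289992.
C₂ = 4.929·[1 − (27.5484·0.0738861 − 20.2712·0.0289992)/(7.27721)] = 4.929·0.801078 = 3.94851 mg/L.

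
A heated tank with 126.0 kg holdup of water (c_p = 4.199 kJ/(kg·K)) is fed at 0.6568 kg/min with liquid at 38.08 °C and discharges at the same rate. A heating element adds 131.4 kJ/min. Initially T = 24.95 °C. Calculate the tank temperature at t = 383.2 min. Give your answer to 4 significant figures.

77.48 °C

M c_p dT/dt = ṁ c_p (T_in − T) + Q̇.
Rearrange: dT/dt = (T_ss − T)/τ with τ = M/ṁ = 191.839 min and T_ss = T_in + Q̇/(ṁ c_p) = 85.7249 °C.
Solution: T(t) = T_ss + (T₀ − T_ss) e^(−t/τ).
T(383.2) = 85.7249 + (-60.7749)·e^(−383.2/191.839) = 85.7249 + (-60.7749)·0.135673 = 77.4794 °C.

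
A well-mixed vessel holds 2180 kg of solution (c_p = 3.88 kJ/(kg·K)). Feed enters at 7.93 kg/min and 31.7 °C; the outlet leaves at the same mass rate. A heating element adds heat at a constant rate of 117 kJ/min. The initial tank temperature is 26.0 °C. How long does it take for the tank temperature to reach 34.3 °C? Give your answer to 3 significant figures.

568 min

M c_p dT/dt = ṁ c_p (T_in − T) + Q̇.
τ = M/ṁ = 274.91 min; T_ss = T_in + Q̇/(ṁ c_p) = 35.503 °C.
T(t) = T_ss + (T₀ − T_ss) e^(−t/τ). Set T = 34.3:
e^(−t/τ) = (34.3 − 35.503)/(26.0 − 35.503) = 0.12656
t = −274.91 · ln(0.12656) = 568.25 min.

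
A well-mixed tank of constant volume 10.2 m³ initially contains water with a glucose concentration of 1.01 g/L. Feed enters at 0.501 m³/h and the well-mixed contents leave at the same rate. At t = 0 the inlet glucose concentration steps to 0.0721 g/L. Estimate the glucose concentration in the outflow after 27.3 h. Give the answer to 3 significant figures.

Species balance on the tank: V dC/dt = Q(C_in − C).
So dC/dt = (C_in − C)/τ with τ = V/Q = 10.2/0.501 = 20.359 h.
Integrating: C(t) = C_in + (C₀ − C_in) e^(−t/τ).
C(27.3) = 0.0721 + (1.01 − 0.0721)·e^(−27.3/20.359) = 0.0721 + (0.93790)·0.26161 = 0.31746 g/L.

0.317 g/L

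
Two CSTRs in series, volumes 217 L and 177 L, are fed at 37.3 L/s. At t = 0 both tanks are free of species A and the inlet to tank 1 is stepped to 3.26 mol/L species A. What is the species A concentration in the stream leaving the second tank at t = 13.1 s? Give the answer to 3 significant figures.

2.31 mol/L

Time constants: τᵢ = Vᵢ/Q for each well-mixed tank.
τ₁ = 217/37.3 = 5.8177 s; τ₂ = 177/37.3 = 4.7453 s.
Solving the cascade with C₁(0)=C₂(0)=0 gives C₂(t) = C_in[1 − (τ₁ e^(−t/τ₁) − τ₂ e^(−t/τ₂))/(τ₁ − τ₂)].
At t = 13.1: e^(−t/τ₁) = 0.10521, e^(−t/τ₂) = 0.063252.
C₂ = 3.26·[1 − (5.8177·0.10521 − 4.7453·0.063252)/(1.0724)] = 3.26·0.70910 = 2.3117 mol/L.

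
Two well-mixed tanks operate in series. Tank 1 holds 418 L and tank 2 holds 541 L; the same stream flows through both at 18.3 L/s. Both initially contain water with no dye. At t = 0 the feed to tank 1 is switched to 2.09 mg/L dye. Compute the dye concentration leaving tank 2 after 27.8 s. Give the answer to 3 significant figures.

0.603 mg/L

Time constants: τᵢ = Vᵢ/Q for each well-mixed tank.
τ₁ = 418/18.3 = 22.842 s; τ₂ = 541/18.3 = 29.563 s.
Solving the cascade with C₁(0)=C₂(0)=0 gives C₂(t) = C_in[1 − (τ₁ e^(−t/τ₁) − τ₂ e^(−t/τ₂))/(τ₁ − τ₂)].
At t = 27.8: e^(−t/τ₁) = 0.29609, e^(−t/τ₂) = 0.39048.
C₂ = 2.09·[1 − (22.842·0.29609 − 29.563·0.39048)/(-6.7213)] = 2.09·0.28874 = 0.60347 mg/L.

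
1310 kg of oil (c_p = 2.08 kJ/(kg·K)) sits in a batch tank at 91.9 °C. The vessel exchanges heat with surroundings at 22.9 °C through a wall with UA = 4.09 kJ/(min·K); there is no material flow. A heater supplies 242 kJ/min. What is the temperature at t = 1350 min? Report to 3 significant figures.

83.4 °C

Heat balance on the well-mixed liquid: M c_p dT/dt = −UA(T − T_amb) + Q̇.
dT/dt = (T_ss − T)/τ with T_ss = T_amb + Q̇/UA = 22.9 + 242/4.09 = 82.069 °C, τ = M c_p/UA = 1310·2.08/4.09 = 666.21 min.
This is linear first-order; T(t) = T_ss + (T₀ − T_ss) e^(−t/τ).
T(1350) = 82.069 + (9.8313)·0.13181 = 83.365 °C.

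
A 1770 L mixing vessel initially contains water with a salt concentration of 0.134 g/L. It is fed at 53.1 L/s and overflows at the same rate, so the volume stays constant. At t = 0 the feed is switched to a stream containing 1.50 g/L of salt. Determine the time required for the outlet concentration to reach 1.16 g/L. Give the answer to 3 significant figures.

Mass balance on the solute (V constant): V dC/dt = Q(C_in − C), so τ = V/Q = 33.333 s.
C(t) = C_in + (C₀ − C_in) e^(−t/τ). Set C = 1.16 and solve for t:
e^(−t/τ) = (C − C_in)/(C₀ − C_in) = (1.16 − 1.50)/(0.134 − 1.50) = 0.24890
t = −τ ln(…) = 33.333 × 1.3907 = 46.357 s.

46.4 s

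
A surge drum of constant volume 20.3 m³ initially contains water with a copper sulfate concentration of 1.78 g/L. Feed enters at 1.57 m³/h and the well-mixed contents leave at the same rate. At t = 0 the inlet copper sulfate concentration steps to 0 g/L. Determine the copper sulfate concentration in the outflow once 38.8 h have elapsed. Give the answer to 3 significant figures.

Mass balance on the solute (V constant): V dC/dt = Q(C_in − C).
Rewrite as dC/dt + C/τ = C_in/τ, τ = V/Q = 12.930 h.
Integrating: C(t) = C_in + (C₀ − C_in) e^(−t/τ).
C(38.8) = 0 + (1.78 − 0)·e^(−38.8/12.930) = 0 + (1.7800)·0.049748 = 0.088551 g/L.

0.0886 g/L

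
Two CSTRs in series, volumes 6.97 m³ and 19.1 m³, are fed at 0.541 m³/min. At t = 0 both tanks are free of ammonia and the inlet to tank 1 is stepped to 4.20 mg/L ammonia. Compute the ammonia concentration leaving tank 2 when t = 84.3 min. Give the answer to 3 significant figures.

Species balance on tank i: dCᵢ/dt = (Cᵢ₋₁ − Cᵢ)/τᵢ with τᵢ = Vᵢ/Q.
τ₁ = 6.97/0.541 = 12.884 min; τ₂ = 19.1/0.541 = 35.305 min.
Tank 1: C₁ = C_in(1 − e^(−t/τ₁)). Tank 2 (τ₁ ≠ τ₂): C₂ = C_in[1 − (τ₁ e^(−t/τ₁) − τ₂ e^(−t/τ₂))/(τ₁ − τ₂)].
At t = 84.3: e^(−t/τ₁) = 0.0014398, e^(−t/τ₂) = 0.091835.
C₂ = 4.20·[1 − (12.884·0.0014398 − 35.305·0.091835)/(-22.421)] = 4.20·0.85622 = 3.5961 mg/L.

3.60 mg/L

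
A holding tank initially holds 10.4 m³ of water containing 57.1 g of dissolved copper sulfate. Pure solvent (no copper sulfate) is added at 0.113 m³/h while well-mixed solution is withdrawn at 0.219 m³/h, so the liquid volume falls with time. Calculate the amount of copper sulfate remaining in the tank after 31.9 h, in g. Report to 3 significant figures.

Total volume: dV/dt = Q_in − Q_out = -0.10600 m³/h, so V(t) = 10.4 − 0.10600 t and V(31.9) = 7.0186 m³.
Species balance (pure solvent in): dm/dt = −Q_out · m/V(t).
dm/m = −Q_out dt/(V₀ − 0.10600 t); integrating gives ln(m/m₀) = −(Q_out/(Q_in−Q_out)) ln(V/V₀).
m = m₀ (V₀/V)^(Q_out/(Q_in−Q_out)) = 57.1 × (10.4/7.0186)^(-2.0660) = 25.339 g.

25.3 g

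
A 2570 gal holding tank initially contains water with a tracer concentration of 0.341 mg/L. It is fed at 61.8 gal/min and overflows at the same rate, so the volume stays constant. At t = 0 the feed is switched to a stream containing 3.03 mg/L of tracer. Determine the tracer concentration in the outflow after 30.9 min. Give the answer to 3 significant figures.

1.75 mg/L

Unsteady species balance (constant V, well mixed): V dC/dt = Q(C_in − C).
So dC/dt = (C_in − C)/τ with τ = V/Q = 2570/61.8 = 41.586 min.
Solution: C(t) = C_in + (C₀ − C_in) e^(−t/τ).
C(30.9) = 3.03 + (0.341 − 3.03)·e^(−30.9/41.586) = 3.03 + (-2.6890)·0.47566 = 1.7509 mg/L.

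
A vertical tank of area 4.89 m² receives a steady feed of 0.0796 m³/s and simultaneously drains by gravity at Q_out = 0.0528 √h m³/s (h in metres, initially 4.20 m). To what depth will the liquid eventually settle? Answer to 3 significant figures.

Level balance: A dh/dt = 0.0796 − 0.0528 √h. Setting dh/dt = 0:
Q_in = 0.0528 √h_ss ⇒ √h_ss = 0.0796/0.0528 = 1.5076.
h_ss = 1.5076² = 2.2728 m. (Since h₀ = 4.20 m > h_ss, the level will fall toward this value.)

2.27 m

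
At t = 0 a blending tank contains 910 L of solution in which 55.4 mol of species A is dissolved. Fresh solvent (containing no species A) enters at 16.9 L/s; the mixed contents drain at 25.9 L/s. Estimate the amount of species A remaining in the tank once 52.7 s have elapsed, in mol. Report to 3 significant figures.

6.65 mol

Total volume: dV/dt = Q_in − Q_out = -9.0000 L/s, so V(t) = 910 − 9.0000 t and V(52.7) = 435.70 L.
No species A enters, so dm/dt = −Q_out · (m/V).
Separate: dm/m = −Q_out dt/V(t) ⇒ ln(m/m₀) = −(Q_out/(Q_in−Q_out)) ln(V/V₀).
m = m₀ (V₀/V)^(Q_out/(Q_in−Q_out)) = 55.4 × (910/435.70)^(-2.8778) = 6.6534 mol.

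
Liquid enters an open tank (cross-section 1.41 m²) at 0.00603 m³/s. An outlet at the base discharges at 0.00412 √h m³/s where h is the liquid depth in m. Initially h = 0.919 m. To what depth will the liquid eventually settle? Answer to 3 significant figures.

2.14 m

Level balance: A dh/dt = 0.00603 − 0.00412 √h. Setting dh/dt = 0:
Q_in = 0.00412 √h_ss ⇒ √h_ss = 0.00603/0.00412 = 1.4636.
h_ss = 1.4636² = 2.1421 m. (Since h₀ = 0.919 m < h_ss, the level will rise toward this value.)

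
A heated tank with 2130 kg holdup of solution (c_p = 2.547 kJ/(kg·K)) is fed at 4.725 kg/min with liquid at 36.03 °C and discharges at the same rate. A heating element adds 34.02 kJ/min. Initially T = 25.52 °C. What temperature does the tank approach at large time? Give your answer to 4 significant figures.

Heat balance on the well-mixed liquid: M c_p dT/dt = ṁ c_p (T_in − T) + 34.02.
At steady state dT/dt = 0 ⇒ T_ss = T_in + Q̇/(ṁ c_p) = 36.03 + 34.02/(4.725·2.547) = 38.8569 °C.

38.86 °C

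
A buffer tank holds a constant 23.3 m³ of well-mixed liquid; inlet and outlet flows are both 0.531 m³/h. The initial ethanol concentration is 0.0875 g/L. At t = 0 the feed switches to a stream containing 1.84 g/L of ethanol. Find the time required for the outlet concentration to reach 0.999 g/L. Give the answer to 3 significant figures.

Mass balance on the solute (V constant): V dC/dt = Q(C_in − C), so τ = V/Q = 43.879 h.
C(t) = C_in + (C₀ − C_in) e^(−t/τ). Set C = 0.999 and solve for t:
e^(−t/τ) = (C − C_in)/(C₀ − C_in) = (0.999 − 1.84)/(0.0875 − 1.84) = 0.47989
t = −τ ln(…) = 43.879 × 0.73421 = 32.217 h.

32.2 h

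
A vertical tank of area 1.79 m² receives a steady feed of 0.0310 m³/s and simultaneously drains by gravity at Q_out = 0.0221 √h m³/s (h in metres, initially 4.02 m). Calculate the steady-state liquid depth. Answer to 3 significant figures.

Level balance: A dh/dt = 0.0310 − 0.0221 √h. Setting dh/dt = 0:
Q_in = 0.0221 √h_ss ⇒ √h_ss = 0.0310/0.0221 = 1.4027.
h_ss = 1.4027² = 1.9676 m. (Since h₀ = 4.02 m > h_ss, the level will fall toward this value.)

1.97 m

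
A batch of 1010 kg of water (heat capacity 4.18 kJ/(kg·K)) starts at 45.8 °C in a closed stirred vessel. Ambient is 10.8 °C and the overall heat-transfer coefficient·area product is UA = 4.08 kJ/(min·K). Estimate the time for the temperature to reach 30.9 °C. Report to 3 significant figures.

574 min

M c_p dT/dt = −UA(T − T_amb).
τ = M c_p/UA = 1034.8 min; T_ss = T_amb = 10.800 °C.
T(t) = T_ss + (T₀ − T_ss)e^(−t/τ); set T = 30.9:
t = −τ ln[(T − T_ss)/(T₀ − T_ss)] = −1034.8 · ln(0.57429) = 573.90 min.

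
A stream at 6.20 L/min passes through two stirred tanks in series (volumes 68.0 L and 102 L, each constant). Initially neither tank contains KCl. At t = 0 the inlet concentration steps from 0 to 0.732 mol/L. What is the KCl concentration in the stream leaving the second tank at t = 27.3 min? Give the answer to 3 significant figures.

0.436 mol/L

Each tank obeys Vᵢ dCᵢ/dt = Q(Cᵢ₋₁ − Cᵢ), so τᵢ = Vᵢ/Q.
τ₁ = 68.0/6.20 = 10.968 min; τ₂ = 102/6.20 = 16.452 min.
Tank 1: C₁ = C_in(1 − e^(−t/τ₁)). Tank 2 (τ₁ ≠ τ₂): C₂ = C_in[1 − (τ₁ e^(−t/τ₁) − τ₂ e^(−t/τ₂))/(τ₁ − τ₂)].
At t = 27.3: e^(−t/τ₁) = 0.082983, e^(−t/τ₂) = 0.19025.
C₂ = 0.732·[1 − (10.968·0.082983 − 16.452·0.19025)/(-5.4839)] = 0.732·0.59521 = 0.43570 mol/L.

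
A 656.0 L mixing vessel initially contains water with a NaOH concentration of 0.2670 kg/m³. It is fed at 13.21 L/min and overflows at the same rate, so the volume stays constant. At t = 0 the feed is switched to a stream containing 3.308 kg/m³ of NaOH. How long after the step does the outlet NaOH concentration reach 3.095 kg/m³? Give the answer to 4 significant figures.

132.0 min

Species balance: V dC/dt = Q(C_in − C) ⇒ τ = V/Q = 49.6593 min.
C(t) = C_in + (C₀ − C_in) e^(−t/τ). Set C = 3.095 and solve for t:
e^(−t/τ) = (C − C_in)/(C₀ − C_in) = (3.095 − 3.308)/(0.2670 − 3.308) = 0.0700427
t = −τ ln(…) = 49.6593 × 2.65865 = 132.027 min.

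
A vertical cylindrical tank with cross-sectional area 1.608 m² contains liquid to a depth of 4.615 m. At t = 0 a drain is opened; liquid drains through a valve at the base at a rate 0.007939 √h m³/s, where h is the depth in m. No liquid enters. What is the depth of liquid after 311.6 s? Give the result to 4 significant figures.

With no inflow, A dh/dt = −0.007939 √h.
∫ h^(−1/2) dh = −(0.007939/A) ∫ dt, giving 2√h = 2√h₀ − (0.007939/A) t.
√h = √4.615 − 0.007939·311.6/(2·1.608) = 2.14826 − 0.769214 = 1.37904.
h = 1.37904² = 1.90175 m.

1.902 m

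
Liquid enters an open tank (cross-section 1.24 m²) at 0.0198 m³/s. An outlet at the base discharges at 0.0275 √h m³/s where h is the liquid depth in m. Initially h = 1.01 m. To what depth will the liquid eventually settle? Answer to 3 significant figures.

0.518 m

Accumulation of liquid (constant cross-section A): A dh/dt = Q_in − 0.0275 √h. At steady state dh/dt = 0:
Q_in = 0.0275 √h_ss ⇒ √h_ss = 0.0198/0.0275 = 0.72000.
h_ss = 0.72000² = 0.51840 m. (Since h₀ = 1.01 m > h_ss, the level will fall toward this value.)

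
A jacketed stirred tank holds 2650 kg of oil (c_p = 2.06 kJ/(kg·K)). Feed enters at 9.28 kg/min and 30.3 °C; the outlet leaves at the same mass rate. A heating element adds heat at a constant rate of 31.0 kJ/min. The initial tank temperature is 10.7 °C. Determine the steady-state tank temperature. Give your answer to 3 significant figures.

31.9 °C

M c_p dT/dt = ṁ c_p (T_in − T) + Q̇.
At steady state dT/dt = 0 ⇒ T_ss = T_in + Q̇/(ṁ c_p) = 30.3 + 31.0/(9.28·2.06) = 31.922 °C.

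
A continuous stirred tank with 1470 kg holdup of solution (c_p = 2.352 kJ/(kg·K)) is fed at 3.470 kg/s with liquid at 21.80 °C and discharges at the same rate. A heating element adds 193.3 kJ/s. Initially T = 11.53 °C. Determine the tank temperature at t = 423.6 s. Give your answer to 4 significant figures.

32.99 °C

M c_p dT/dt = ṁ c_p (T_in − T) + Q̇.
τ = M/ṁ = 423.631 s; T_ss = T_in + Q̇/(ṁ c_p) = 21.80 + 193.3/(3.470·2.352) = 45.4845 °C.
Solution: T(t) = T_ss + (T₀ − T_ss) e^(−t/τ).
T(423.6) = 45.4845 + (-33.9545)·e^(−423.6/423.631) = 45.4845 + (-33.9545)·0.367906 = 32.9924 °C.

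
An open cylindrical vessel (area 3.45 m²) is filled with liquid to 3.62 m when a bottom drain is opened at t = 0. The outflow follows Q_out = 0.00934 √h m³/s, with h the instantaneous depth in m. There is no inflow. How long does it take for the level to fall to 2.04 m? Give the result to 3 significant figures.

350 s

With no inflow, A dh/dt = −0.00934 √h.
Separate and integrate: 2(√h − √h₀) = −(0.00934/A) t.
t = 2A(√h₀ − √h)/0.00934 = 2·3.45·(√3.62 − √2.04)/0.00934
  = 6.9000 × (1.9026 − 1.4283) / 0.00934 = 350.43 s.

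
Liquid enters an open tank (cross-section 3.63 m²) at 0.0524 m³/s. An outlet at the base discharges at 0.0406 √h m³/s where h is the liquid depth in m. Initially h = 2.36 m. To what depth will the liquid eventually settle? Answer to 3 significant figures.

A dh/dt = Q_in − 0.0406 √h. Steady state requires inflow = outflow:
Q_in = 0.0406 √h_ss ⇒ √h_ss = 0.0524/0.0406 = 1.2906.
h_ss = 1.2906² = 1.6658 m. (Since h₀ = 2.36 m > h_ss, the level will fall toward this value.)

1.67 m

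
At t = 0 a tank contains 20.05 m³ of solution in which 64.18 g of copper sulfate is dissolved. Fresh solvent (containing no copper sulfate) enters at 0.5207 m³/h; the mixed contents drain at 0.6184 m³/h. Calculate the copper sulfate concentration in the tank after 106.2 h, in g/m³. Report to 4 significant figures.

0.06584 g/m³

Let m(t) be the amount of copper sulfate. Volume: V(t) = V₀ + (Q_in − Q_out) t = 20.05 − 0.0977000 t; V(106.2) = 9.67426 m³.
Solute balance: dm/dt = 0 − Q_out C = −Q_out m/V(t).
dm/m = −Q_out dt/(V₀ − 0.0977000 t); integrating gives ln(m/m₀) = −(Q_out/(Q_in−Q_out)) ln(V/V₀).
m = m₀ (V₀/V)^(Q_out/(Q_in−Q_out)) = 64.18 × (20.05/9.67426)^(-6.32958) = 0.636955 g.
C = m/V = 0.636955/9.67426 = 0.0658402 g/m³.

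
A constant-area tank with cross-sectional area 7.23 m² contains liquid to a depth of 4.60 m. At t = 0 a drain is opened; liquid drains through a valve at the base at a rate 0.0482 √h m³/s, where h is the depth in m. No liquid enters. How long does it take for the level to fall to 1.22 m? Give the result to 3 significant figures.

312 s

Volume balance on the tank: A dh/dt = −0.0482 √h.
∫ h^(−1/2) dh = −(0.0482/A) ∫ dt, giving 2√h = 2√h₀ − (0.0482/A) t.
t = 2A(√h₀ − √h)/0.0482 = 2·7.23·(√4.60 − √1.22)/0.0482
  = 14.460 × (2.1448 − 1.1045) / 0.0482 = 312.07 s.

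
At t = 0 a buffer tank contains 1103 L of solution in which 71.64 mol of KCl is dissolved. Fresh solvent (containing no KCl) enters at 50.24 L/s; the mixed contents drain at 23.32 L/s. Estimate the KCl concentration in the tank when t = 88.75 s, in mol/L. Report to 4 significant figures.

0.007559 mol/L

Let m(t) be the amount of KCl. Volume: V(t) = V₀ + (Q_in − Q_out) t = 1103 + 26.9200 t; V(88.75) = 3492.15 L.
No KCl enters, so dm/dt = −Q_out · (m/V).
Separate: dm/m = −Q_out dt/V(t) ⇒ ln(m/m₀) = −(Q_out/(Q_in−Q_out)) ln(V/V₀).
m = m₀ (V₀/V)^(Q_out/(Q_in−Q_out)) = 71.64 × (1103/3492.15)^(0.866270) = 26.3981 mol.
C = m/V = 26.3981/3492.15 = 0.00755926 mol/L.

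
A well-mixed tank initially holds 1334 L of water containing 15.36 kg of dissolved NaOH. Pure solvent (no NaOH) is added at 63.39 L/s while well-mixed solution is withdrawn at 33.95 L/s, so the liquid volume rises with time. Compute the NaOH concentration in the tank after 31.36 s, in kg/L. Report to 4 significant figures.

Total volume: dV/dt = Q_in − Q_out = 29.4400 L/s, so V(t) = 1334 + 29.4400 t and V(31.36) = 2257.24 L.
Species balance (pure solvent in): dm/dt = −Q_out · m/V(t).
dm/m = −Q_out dt/(V₀ + 29.4400 t); integrating gives ln(m/m₀) = −(Q_out/(Q_in−Q_out)) ln(V/V₀).
m = m₀ (V₀/V)^(Q_out/(Q_in−Q_out)) = 15.36 × (1334/2257.24)^(1.15319) = 8.37485 kg.
C = m/V = 8.37485/2257.24 = 0.00371022 kg/L.

0.003710 kg/L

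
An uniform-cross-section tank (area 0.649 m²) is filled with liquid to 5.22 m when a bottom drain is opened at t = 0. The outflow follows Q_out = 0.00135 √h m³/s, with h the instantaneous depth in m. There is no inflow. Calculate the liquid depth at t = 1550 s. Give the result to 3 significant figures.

Unsteady balance on liquid volume: A dh/dt = −0.00135 √h.
This is separable: 2 d(√h)/dt = −0.00135/A, so √h = √h₀ − (0.00135/(2A)) t.
√h = √5.22 − 0.00135·1550/(2·0.649) = 2.2847 − 1.6121 = 0.67264.
h = 0.67264² = 0.45244 m.

0.452 m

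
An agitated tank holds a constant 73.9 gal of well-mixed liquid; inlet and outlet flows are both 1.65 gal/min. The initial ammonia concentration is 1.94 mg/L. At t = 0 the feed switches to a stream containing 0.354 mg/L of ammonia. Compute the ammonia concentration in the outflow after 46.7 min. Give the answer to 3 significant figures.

0.913 mg/L

Mass balance on the solute (V constant): V dC/dt = Q(C_in − C).
Rewrite as dC/dt + C/τ = C_in/τ, τ = V/Q = 44.788 min.
This is linear first-order; C(t) = C_in + (C₀ − C_in) e^(−t/τ).
C(46.7) = 0.354 + (1.94 − 0.354)·e^(−46.7/44.788) = 0.354 + (1.5860)·0.35250 = 0.91307 mg/L.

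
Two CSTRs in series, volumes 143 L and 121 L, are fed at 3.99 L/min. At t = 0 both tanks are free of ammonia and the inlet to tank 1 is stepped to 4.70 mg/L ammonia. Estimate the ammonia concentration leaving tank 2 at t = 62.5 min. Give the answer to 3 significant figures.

Each tank obeys Vᵢ dCᵢ/dt = Q(Cᵢ₋₁ − Cᵢ), so τᵢ = Vᵢ/Q.
τ₁ = 143/3.99 = 35.840 min; τ₂ = 121/3.99 = 30.326 min.
Tank 1: C₁ = C_in(1 − e^(−t/τ₁)). Tank 2 (τ₁ ≠ τ₂): C₂ = C_in[1 − (τ₁ e^(−t/τ₁) − τ₂ e^(−t/τ₂))/(τ₁ − τ₂)].
At t = 62.5: e^(−t/τ₁) = 0.17484, e^(−t/τ₂) = 0.12733.
C₂ = 4.70·[1 − (35.840·0.17484 − 30.326·0.12733)/(5.5138)] = 4.70·0.56387 = 2.6502 mg/L.

2.65 mg/L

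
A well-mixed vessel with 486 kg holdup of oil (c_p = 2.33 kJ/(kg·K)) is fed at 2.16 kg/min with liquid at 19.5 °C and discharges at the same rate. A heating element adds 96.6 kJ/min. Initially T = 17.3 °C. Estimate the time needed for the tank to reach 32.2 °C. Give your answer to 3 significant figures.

268 min

Heat balance on the well-mixed liquid: M c_p dT/dt = ṁ c_p (T_in − T) + 96.6.
τ = M/ṁ = 225.00 min; T_ss = T_in + Q̇/(ṁ c_p) = 38.694 °C.
T(t) = T_ss + (T₀ − T_ss) e^(−t/τ). Set T = 32.2:
e^(−t/τ) = (32.2 − 38.694)/(17.3 − 38.694) = 0.30355
t = −225.00 · ln(0.30355) = 268.25 min.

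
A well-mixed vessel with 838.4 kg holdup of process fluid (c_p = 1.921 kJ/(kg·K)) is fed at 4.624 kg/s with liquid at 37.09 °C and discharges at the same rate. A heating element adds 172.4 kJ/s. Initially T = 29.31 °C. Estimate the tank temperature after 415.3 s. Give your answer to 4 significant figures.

M c_p dT/dt = ṁ c_p (T_in − T) + Q̇.
τ = M/ṁ = 181.315 s; T_ss = T_in + Q̇/(ṁ c_p) = 37.09 + 172.4/(4.624·1.921) = 56.4985 °C.
Integrating: T(t) = T_ss + (T₀ − T_ss) e^(−t/τ).
T(415.3) = 56.4985 + (-27.1885)·e^(−415.3/181.315) = 56.4985 + (-27.1885)·0.101217 = 53.7466 °C.

53.75 °C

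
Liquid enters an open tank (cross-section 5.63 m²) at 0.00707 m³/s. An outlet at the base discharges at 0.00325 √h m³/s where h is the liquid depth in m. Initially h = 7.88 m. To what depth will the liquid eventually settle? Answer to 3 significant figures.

4.73 m

Level balance: A dh/dt = 0.00707 − 0.00325 √h. Setting dh/dt = 0:
Q_in = 0.00325 √h_ss ⇒ √h_ss = 0.00707/0.00325 = 2.1754.
h_ss = 2.1754² = 4.7323 m. (Since h₀ = 7.88 m > h_ss, the level will fall toward this value.)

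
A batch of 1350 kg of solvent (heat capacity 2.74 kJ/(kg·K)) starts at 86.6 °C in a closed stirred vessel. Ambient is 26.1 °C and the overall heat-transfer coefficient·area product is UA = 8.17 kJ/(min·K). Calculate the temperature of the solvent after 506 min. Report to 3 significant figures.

45.9 °C

Lumped-capacitance energy balance: M c_p dT/dt = UA(T_amb − T).
dT/dt = (T_ss − T)/τ with T_ss = T_amb = 26.100 °C, τ = M c_p/UA = 1350·2.74/8.17 = 452.75 min.
Integrating: T(t) = T_ss + (T₀ − T_ss) e^(−t/τ).
T(506) = 26.100 + (60.500)·0.32706 = 45.887 °C.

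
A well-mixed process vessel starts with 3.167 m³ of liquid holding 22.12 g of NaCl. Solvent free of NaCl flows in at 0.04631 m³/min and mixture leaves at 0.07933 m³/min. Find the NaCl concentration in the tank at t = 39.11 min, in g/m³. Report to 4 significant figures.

3.350 g/m³

Let m(t) be the amount of NaCl. Volume: V(t) = V₀ + (Q_in − Q_out) t = 3.167 − 0.0330200 t; V(39.11) = 1.87559 m³.
No NaCl enters, so dm/dt = −Q_out · (m/V).
Separate: dm/m = −Q_out dt/V(t) ⇒ ln(m/m₀) = −(Q_out/(Q_in−Q_out)) ln(V/V₀).
m = m₀ (V₀/V)^(Q_out/(Q_in−Q_out)) = 22.12 × (3.167/1.87559)^(-2.40248) = 6.28340 g.
C = m/V = 6.28340/1.87559 = 3.35010 g/m³.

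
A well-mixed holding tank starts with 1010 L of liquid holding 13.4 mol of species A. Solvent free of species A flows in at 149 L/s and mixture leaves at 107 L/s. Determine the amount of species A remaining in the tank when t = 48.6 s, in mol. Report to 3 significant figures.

0.801 mol

Let m(t) be the amount of species A. Volume: V(t) = V₀ + (Q_in − Q_out) t = 1010 + 42.000 t; V(48.6) = 3051.2 L.
Species balance (pure solvent in): dm/dt = −Q_out · m/V(t).
dm/m = −Q_out dt/(V₀ + 42.000 t); integrating gives ln(m/m₀) = −(Q_out/(Q_in−Q_out)) ln(V/V₀).
m = m₀ (V₀/V)^(Q_out/(Q_in−Q_out)) = 13.4 × (1010/3051.2)^(2.5476) = 0.80143 mol.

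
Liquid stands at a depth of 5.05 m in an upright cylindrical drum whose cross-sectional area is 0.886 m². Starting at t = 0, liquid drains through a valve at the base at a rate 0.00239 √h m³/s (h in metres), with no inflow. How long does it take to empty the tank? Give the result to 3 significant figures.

With no inflow, A dh/dt = −0.00239 √h.
This is separable: 2 d(√h)/dt = −0.00239/A, so √h = √h₀ − (0.00239/(2A)) t.
Set h = 0: 2√h₀ = (0.00239/A) t_empty ⇒ t_empty = 2A√h₀/0.00239.
t_empty = 2·0.886·√5.05/0.00239 = 1.7720·2.2472/0.00239 = 1666.1 s.

1670 s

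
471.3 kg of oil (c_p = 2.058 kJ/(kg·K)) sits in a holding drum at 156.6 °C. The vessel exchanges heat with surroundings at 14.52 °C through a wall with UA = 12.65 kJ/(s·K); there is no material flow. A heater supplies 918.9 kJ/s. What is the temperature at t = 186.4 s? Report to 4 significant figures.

Energy balance: M c_p dT/dt = −UA(T − T_amb) + Q̇.
dT/dt = (T_ss − T)/τ with T_ss = T_amb + Q̇/UA = 14.52 + 918.9/12.65 = 87.1603 °C, τ = M c_p/UA = 471.3·2.058/12.65 = 76.6747 s.
Solution: T(t) = T_ss + (T₀ − T_ss) e^(−t/τ).
T(186.4) = 87.1603 + (69.4397)·0.0879446 = 93.2672 °C.

93.27 °C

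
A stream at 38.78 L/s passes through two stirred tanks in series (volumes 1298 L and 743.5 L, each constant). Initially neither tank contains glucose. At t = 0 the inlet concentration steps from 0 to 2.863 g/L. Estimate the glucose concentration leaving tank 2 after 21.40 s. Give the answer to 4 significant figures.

Time constants: τᵢ = Vᵢ/Q for each well-mixed tank.
τ₁ = 1298/38.78 = 33.4709 s; τ₂ = 743.5/38.78 = 19.1723 s.
Tank 1: C₁ = C_in(1 − e^(−t/τ₁)). Tank 2 (τ₁ ≠ τ₂): C₂ = C_in[1 − (τ₁ e^(−t/τ₁) − τ₂ e^(−t/τ₂))/(τ₁ − τ₂)].
At t = 21.40: e^(−t/τ₁) = 0.527629, e^(−t/τ₂) = 0.327523.
C₂ = 2.863·[1 − (33.4709·0.527629 − 19.1723·0.327523)/(14.2986)] = 2.863·0.204060 = 0.584223 g/L.

0.5842 g/L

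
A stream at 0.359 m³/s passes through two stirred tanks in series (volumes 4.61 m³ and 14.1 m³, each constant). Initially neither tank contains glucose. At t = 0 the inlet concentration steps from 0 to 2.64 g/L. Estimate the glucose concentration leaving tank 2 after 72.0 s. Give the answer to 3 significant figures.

Time constants: τᵢ = Vᵢ/Q for each well-mixed tank.
τ₁ = 4.61/0.359 = 12.841 s; τ₂ = 14.1/0.359 = 39.276 s.
Solving the cascade with C₁(0)=C₂(0)=0 gives C₂(t) = C_in[1 − (τ₁ e^(−t/τ₁) − τ₂ e^(−t/τ₂))/(τ₁ − τ₂)].
At t = 72.0: e^(−t/τ₁) = 0.0036723, e^(−t/τ₂) = 0.15990.
C₂ = 2.64·[1 − (12.841·0.0036723 − 39.276·0.15990)/(-26.435)] = 2.64·0.76420 = 2.0175 g/L.

2.02 g/L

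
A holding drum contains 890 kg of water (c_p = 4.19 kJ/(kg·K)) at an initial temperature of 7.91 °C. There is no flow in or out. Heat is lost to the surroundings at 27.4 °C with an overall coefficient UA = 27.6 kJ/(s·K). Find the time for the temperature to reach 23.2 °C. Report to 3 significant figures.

207 s

First-law balance (no shaft work): M c_p dT/dt = −UA(T − T_amb).
τ = M c_p/UA = 135.11 s; T_ss = T_amb = 27.400 °C.
T(t) = T_ss + (T₀ − T_ss)e^(−t/τ); set T = 23.2:
t = −τ ln[(T − T_ss)/(T₀ − T_ss)] = −135.11 · ln(0.21550) = 207.37 s.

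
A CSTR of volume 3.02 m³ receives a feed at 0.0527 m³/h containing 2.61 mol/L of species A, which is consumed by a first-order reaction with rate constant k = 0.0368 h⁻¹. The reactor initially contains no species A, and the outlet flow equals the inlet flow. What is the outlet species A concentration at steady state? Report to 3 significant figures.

0.840 mol/L

Species balance: V dC/dt = Q C_in − Q C − k V C.
At steady state: 0 = Q C_in − (Q + kV) C_ss, so C_ss = Q C_in/(Q + kV).
C_ss = 0.0527·2.61/(0.0527 + 0.0368·3.02) = 0.13755/0.16384 = 0.83954 mol/L.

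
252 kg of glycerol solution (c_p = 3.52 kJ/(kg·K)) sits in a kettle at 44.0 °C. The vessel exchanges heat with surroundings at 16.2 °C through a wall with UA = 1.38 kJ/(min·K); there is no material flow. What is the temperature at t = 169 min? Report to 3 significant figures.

Lumped-capacitance energy balance: M c_p dT/dt = UA(T_amb − T).
dT/dt = (T_ss − T)/τ with T_ss = T_amb = 16.200 °C, τ = M c_p/UA = 252·3.52/1.38 = 642.78 min.
Solution: T(t) = T_ss + (T₀ − T_ss) e^(−t/τ).
T(169) = 16.200 + (27.800)·0.76880 = 37.573 °C.

37.6 °C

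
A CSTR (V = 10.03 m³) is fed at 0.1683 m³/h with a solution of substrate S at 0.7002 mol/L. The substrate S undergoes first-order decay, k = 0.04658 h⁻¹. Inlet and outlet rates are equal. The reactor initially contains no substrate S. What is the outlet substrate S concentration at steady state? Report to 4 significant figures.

Species balance: V dC/dt = Q C_in − Q C − k V C.
At steady state: 0 = Q C_in − (Q + kV) C_ss, so C_ss = Q C_in/(Q + kV).
C_ss = 0.1683·0.7002/(0.1683 + 0.04658·10.03) = 0.117844/0.635497 = 0.185435 mol/L.

0.1854 mol/L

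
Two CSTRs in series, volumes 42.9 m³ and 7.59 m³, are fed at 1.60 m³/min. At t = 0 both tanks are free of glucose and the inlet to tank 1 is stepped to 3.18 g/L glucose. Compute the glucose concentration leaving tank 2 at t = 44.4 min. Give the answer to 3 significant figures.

Species balance on tank i: dCᵢ/dt = (Cᵢ₋₁ − Cᵢ)/τᵢ with τᵢ = Vᵢ/Q.
τ₁ = 42.9/1.60 = 26.812 min; τ₂ = 7.59/1.60 = 4.7437 min.
Solving the cascade with C₁(0)=C₂(0)=0 gives C₂(t) = C_in[1 − (τ₁ e^(−t/τ₁) − τ₂ e^(−t/τ₂))/(τ₁ − τ₂)].
At t = 44.4: e^(−t/τ₁) = 0.19091, e^(−t/τ₂) = 8.6127e-05.
C₂ = 3.18·[1 − (26.812·0.19091 − 4.7437·8.6127e-05)/(22.069)] = 3.18·0.76807 = 2.4425 g/L.

2.44 g/L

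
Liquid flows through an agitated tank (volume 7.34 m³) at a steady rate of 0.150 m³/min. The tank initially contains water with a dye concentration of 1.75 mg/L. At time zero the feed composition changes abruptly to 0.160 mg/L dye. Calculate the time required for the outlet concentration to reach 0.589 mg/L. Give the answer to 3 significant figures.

64.1 min

Species balance: V dC/dt = Q(C_in − C) ⇒ τ = V/Q = 48.933 min.
C(t) = C_in + (C₀ − C_in) e^(−t/τ). Set C = 0.589 and solve for t:
e^(−t/τ) = (C − C_in)/(C₀ − C_in) = (0.589 − 0.160)/(1.75 − 0.160) = 0.26981
t = −τ ln(…) = 48.933 × 1.3100 = 64.104 min.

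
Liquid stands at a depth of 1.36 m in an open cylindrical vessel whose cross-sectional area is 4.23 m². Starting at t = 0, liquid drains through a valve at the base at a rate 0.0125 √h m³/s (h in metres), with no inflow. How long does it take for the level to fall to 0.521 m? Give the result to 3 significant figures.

A dh/dt = −Q_out = −0.0125 √h.
This is separable: 2 d(√h)/dt = −0.0125/A, so √h = √h₀ − (0.0125/(2A)) t.
t = 2A(√h₀ − √h)/0.0125 = 2·4.23·(√1.36 − √0.521)/0.0125
  = 8.4600 × (1.1662 − 0.72180) / 0.0125 = 300.76 s.

301 s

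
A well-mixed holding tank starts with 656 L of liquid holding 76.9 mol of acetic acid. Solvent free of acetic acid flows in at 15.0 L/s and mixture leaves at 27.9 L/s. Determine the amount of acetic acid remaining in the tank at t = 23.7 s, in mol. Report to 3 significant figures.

Let m(t) be the amount of acetic acid. Volume: V(t) = V₀ + (Q_in − Q_out) t = 656 − 12.900 t; V(23.7) = 350.27 L.
Solute balance: dm/dt = 0 − Q_out C = −Q_out m/V(t).
Separate: dm/m = −Q_out dt/V(t) ⇒ ln(m/m₀) = −(Q_out/(Q_in−Q_out)) ln(V/V₀).
m = m₀ (V₀/V)^(Q_out/(Q_in−Q_out)) = 76.9 × (656/350.27)^(-2.1628) = 19.795 mol.

19.8 mol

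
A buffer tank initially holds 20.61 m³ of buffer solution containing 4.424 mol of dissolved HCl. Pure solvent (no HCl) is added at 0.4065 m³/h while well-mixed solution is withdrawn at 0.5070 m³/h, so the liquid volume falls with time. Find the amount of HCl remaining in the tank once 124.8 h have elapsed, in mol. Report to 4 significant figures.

Total volume: dV/dt = Q_in − Q_out = -0.100500 m³/h, so V(t) = 20.61 − 0.100500 t and V(124.8) = 8.06760 m³.
No HCl enters, so dm/dt = −Q_out · (m/V).
dm/m = −Q_out dt/(V₀ − 0.100500 t); integrating gives ln(m/m₀) = −(Q_out/(Q_in−Q_out)) ln(V/V₀).
m = m₀ (V₀/V)^(Q_out/(Q_in−Q_out)) = 4.424 × (20.61/8.06760)^(-5.04478) = 0.0389860 mol.

0.03899 mol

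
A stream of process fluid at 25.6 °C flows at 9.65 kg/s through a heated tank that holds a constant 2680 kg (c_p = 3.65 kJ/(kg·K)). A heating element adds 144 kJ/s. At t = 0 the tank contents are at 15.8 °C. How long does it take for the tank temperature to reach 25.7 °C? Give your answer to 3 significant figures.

M c_p dT/dt = ṁ c_p (T_in − T) + Q̇.
τ = M/ṁ = 277.72 s; T_ss = T_in + Q̇/(ṁ c_p) = 29.688 °C.
T(t) = T_ss + (T₀ − T_ss) e^(−t/τ). Set T = 25.7:
e^(−t/τ) = (25.7 − 29.688)/(15.8 − 29.688) = 0.28717
t = −277.72 · ln(0.28717) = 346.51 s.

347 s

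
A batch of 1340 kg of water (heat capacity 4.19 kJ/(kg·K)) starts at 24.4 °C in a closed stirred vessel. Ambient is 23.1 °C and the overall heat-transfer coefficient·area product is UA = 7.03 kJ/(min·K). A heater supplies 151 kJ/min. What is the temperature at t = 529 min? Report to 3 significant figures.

34.2 °C

M c_p dT/dt = −UA(T − T_amb) + Q̇.
dT/dt = (T_ss − T)/τ with T_ss = T_amb + Q̇/UA = 23.1 + 151/7.03 = 44.579 °C, τ = M c_p/UA = 1340·4.19/7.03 = 798.66 min.
Solution: T(t) = T_ss + (T₀ − T_ss) e^(−t/τ).
T(529) = 44.579 + (-20.179)·0.51563 = 34.174 °C.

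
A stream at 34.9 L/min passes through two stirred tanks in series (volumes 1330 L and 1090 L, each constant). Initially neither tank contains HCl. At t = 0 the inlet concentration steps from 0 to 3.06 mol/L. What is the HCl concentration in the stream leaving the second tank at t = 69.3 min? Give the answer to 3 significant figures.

Each tank obeys Vᵢ dCᵢ/dt = Q(Cᵢ₋₁ − Cᵢ), so τᵢ = Vᵢ/Q.
τ₁ = 1330/34.9 = 38.109 min; τ₂ = 1090/34.9 = 31.232 min.
Tank 1: C₁ = C_in(1 − e^(−t/τ₁)). Tank 2 (τ₁ ≠ τ₂): C₂ = C_in[1 − (τ₁ e^(−t/τ₁) − τ₂ e^(−t/τ₂))/(τ₁ − τ₂)].
At t = 69.3: e^(−t/τ₁) = 0.16227, e^(−t/τ₂) = 0.10873.
C₂ = 3.06·[1 − (38.109·0.16227 − 31.232·0.10873)/(6.8768)] = 3.06·0.59456 = 1.8194 mol/L.

1.82 mol/L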